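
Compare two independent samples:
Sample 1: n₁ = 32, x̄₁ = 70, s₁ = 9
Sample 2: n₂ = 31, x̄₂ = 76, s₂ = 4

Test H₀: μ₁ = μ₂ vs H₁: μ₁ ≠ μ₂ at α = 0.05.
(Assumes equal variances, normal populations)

Pooled variance: s²_p = [31×9² + 30×4²]/(61) = 49.0328
s_p = 7.0023
SE = s_p×√(1/n₁ + 1/n₂) = 7.0023×√(1/32 + 1/31) = 1.7646
t = (x̄₁ - x̄₂)/SE = (70 - 76)/1.7646 = -3.4002
df = 61, t-critical = ±2.000
Decision: reject H₀

Answer: t = -3.4002, reject H₀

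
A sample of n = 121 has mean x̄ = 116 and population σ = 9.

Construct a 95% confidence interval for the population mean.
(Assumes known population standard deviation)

Answer: (114.3963, 117.6037)

Derivation:
Confidence level: 95%, α = 0.05
z_0.025 = 1.960
SE = σ/√n = 9/√121 = 0.8182
Margin of error = 1.960 × 0.8182 = 1.6037
CI: x̄ ± margin = 116 ± 1.6037
CI: (114.3963, 117.6037)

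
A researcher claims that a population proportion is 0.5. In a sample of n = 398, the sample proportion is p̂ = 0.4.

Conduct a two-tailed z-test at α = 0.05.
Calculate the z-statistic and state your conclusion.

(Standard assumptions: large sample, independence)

H₀: p = 0.5, H₁: p ≠ 0.5
Standard error: SE = √(p₀(1-p₀)/n) = √(0.5×0.5/398) = 0.025063
z-statistic: z = (p̂ - p₀)/SE = (0.4 - 0.5)/0.025063 = -3.9899
Critical value: z_0.025 = ±1.960
p-value = 0.0001
Decision: reject H₀ at α = 0.05

Answer: z = -3.9899, reject H₀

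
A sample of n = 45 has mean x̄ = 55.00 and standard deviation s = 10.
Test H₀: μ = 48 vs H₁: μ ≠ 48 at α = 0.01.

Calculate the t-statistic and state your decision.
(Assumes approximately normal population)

df = n - 1 = 44
SE = s/√n = 10/√45 = 1.4907
t = (x̄ - μ₀)/SE = (55.00 - 48)/1.4907 = 4.6958
Critical value: t_{0.005,44} = ±2.692
p-value < 0.0001
Decision: reject H₀

Answer: t = 4.6958, reject H₀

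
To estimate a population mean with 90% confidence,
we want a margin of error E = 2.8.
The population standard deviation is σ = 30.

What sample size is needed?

Answer: n = 311

Derivation:
z_0.05 = 1.645
n = (z×σ/E)² = (1.645×30/2.8)²
n = 310.6406
Round up: n = 311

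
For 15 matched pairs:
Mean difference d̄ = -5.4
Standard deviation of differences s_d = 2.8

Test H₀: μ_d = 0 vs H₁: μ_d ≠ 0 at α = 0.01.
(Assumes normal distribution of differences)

Answer: t = -7.4689, reject H₀

Derivation:
df = n - 1 = 14
SE = s_d/√n = 2.8/√15 = 0.7230
t = d̄/SE = -5.4/0.7230 = -7.4689
Critical value: t_{0.005,14} = ±2.977
p-value < 0.0001
Decision: reject H₀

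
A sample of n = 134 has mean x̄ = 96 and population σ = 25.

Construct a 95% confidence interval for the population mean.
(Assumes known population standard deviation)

Answer: (91.7670, 100.2330)

Derivation:
Confidence level: 95%, α = 0.05
z_0.025 = 1.960
SE = σ/√n = 25/√134 = 2.1597
Margin of error = 1.960 × 2.1597 = 4.2330
CI: x̄ ± margin = 96 ± 4.2330
CI: (91.7670, 100.2330)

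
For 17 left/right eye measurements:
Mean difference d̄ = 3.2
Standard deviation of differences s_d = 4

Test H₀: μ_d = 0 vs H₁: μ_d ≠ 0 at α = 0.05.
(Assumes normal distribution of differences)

Answer: t = 3.2986, reject H₀

Derivation:
df = n - 1 = 16
SE = s_d/√n = 4/√17 = 0.9701
t = d̄/SE = 3.2/0.9701 = 3.2986
Critical value: t_{0.025,16} = ±2.120
p-value ≈ 0.0045
Decision: reject H₀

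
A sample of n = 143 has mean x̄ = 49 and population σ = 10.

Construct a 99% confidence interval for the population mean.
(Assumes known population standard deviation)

Answer: (46.8459, 51.1541)

Derivation:
Confidence level: 99%, α = 0.01
z_0.005 = 2.576
SE = σ/√n = 10/√143 = 0.8362
Margin of error = 2.576 × 0.8362 = 2.1541
CI: x̄ ± margin = 49 ± 2.1541
CI: (46.8459, 51.1541)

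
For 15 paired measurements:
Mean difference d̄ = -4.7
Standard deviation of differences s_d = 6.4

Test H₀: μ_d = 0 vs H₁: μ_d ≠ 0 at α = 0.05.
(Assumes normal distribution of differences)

df = n - 1 = 14
SE = s_d/√n = 6.4/√15 = 1.6525
t = d̄/SE = -4.7/1.6525 = -2.8442
Critical value: t_{0.025,14} = ±2.145
p-value ≈ 0.0130
Decision: reject H₀

Answer: t = -2.8442, reject H₀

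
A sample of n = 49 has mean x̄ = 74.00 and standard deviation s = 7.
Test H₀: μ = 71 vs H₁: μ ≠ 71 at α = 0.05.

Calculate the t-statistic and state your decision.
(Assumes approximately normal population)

Answer: t = 3.0000, reject H₀

Derivation:
df = n - 1 = 48
SE = s/√n = 7/√49 = 1.0000
t = (x̄ - μ₀)/SE = (74.00 - 71)/1.0000 = 3.0000
Critical value: t_{0.025,48} = ±2.011
p-value ≈ 0.0043
Decision: reject H₀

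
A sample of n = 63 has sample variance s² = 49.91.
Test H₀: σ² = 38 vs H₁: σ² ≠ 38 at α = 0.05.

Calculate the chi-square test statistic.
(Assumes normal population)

df = n - 1 = 62
χ² = (n-1)s²/σ₀² = 62×49.91/38 = 81.4321
Critical values: χ²_{0.975,62} = 42.126, χ²_{0.025,62} = 85.654
Rejection region: χ² < 42.126 or χ² > 85.654
Decision: fail to reject H₀

Answer: χ² = 81.4321, fail to reject H₀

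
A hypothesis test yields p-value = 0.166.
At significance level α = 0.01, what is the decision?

Compare p-value to α:
0.166 ≥ 0.01
Decision: fail to reject H₀

Answer: fail to reject H₀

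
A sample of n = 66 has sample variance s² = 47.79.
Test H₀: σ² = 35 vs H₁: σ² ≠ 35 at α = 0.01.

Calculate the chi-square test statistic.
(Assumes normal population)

df = n - 1 = 65
χ² = (n-1)s²/σ₀² = 65×47.79/35 = 88.7529
Critical values: χ²_{0.995,65} = 39.383, χ²_{0.005,65} = 98.105
Rejection region: χ² < 39.383 or χ² > 98.105
Decision: fail to reject H₀

Answer: χ² = 88.7529, fail to reject H₀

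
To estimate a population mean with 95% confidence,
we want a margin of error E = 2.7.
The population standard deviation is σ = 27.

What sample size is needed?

Answer: n = 385

Derivation:
z_0.025 = 1.960
n = (z×σ/E)² = (1.960×27/2.7)²
n = 384.1600
Round up: n = 385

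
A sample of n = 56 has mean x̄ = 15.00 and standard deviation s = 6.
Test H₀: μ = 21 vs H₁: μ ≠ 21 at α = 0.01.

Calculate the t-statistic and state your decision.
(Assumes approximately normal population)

df = n - 1 = 55
SE = s/√n = 6/√56 = 0.8018
t = (x̄ - μ₀)/SE = (15.00 - 21)/0.8018 = -7.4832
Critical value: t_{0.005,55} = ±2.668
p-value < 0.0001
Decision: reject H₀

Answer: t = -7.4832, reject H₀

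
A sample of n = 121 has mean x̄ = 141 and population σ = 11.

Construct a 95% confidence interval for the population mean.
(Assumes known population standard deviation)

Confidence level: 95%, α = 0.05
z_0.025 = 1.960
SE = σ/√n = 11/√121 = 1.0000
Margin of error = 1.960 × 1.0000 = 1.9600
CI: x̄ ± margin = 141 ± 1.9600
CI: (139.0400, 142.9600)

Answer: (139.0400, 142.9600)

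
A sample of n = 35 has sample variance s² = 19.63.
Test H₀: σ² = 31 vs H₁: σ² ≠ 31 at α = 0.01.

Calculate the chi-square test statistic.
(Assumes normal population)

df = n - 1 = 34
χ² = (n-1)s²/σ₀² = 34×19.63/31 = 21.5297
Critical values: χ²_{0.995,34} = 16.501, χ²_{0.005,34} = 58.964
Rejection region: χ² < 16.501 or χ² > 58.964
Decision: fail to reject H₀

Answer: χ² = 21.5297, fail to reject H₀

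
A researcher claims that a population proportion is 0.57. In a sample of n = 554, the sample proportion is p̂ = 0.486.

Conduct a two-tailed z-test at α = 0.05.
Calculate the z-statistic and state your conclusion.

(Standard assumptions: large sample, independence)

Answer: z = -3.9935, reject H₀

Derivation:
H₀: p = 0.57, H₁: p ≠ 0.57
Standard error: SE = √(p₀(1-p₀)/n) = √(0.57×0.43/554) = 0.021034
z-statistic: z = (p̂ - p₀)/SE = (0.486 - 0.57)/0.021034 = -3.9935
Critical value: z_0.025 = ±1.960
p-value = 0.0001
Decision: reject H₀ at α = 0.05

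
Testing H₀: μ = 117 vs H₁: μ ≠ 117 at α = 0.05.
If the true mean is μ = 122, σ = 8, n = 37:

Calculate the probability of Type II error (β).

Answer: β ≈ 0.0328

Derivation:
SE = σ/√n = 8/√37 = 1.3152
Critical values: μ₀ ± z_0.025×SE = 117 ± 1.960×1.3152
Acceptance region: (114.4222, 119.5778)
Under H₁ (μ = 122): z_high = (119.5778 - 122)/1.3152 = -1.8417, z_low = (114.4222 - 122)/1.3152 = -5.7617
β = P(not reject | H₁) = Φ(-1.8417) - Φ(-5.7617) ≈ 0.0328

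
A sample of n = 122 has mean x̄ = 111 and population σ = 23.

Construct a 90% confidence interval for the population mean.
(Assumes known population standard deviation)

Answer: (107.5746, 114.4254)

Derivation:
Confidence level: 90%, α = 0.1
z_0.05 = 1.645
SE = σ/√n = 23/√122 = 2.0823
Margin of error = 1.645 × 2.0823 = 3.4254
CI: x̄ ± margin = 111 ± 3.4254
CI: (107.5746, 114.4254)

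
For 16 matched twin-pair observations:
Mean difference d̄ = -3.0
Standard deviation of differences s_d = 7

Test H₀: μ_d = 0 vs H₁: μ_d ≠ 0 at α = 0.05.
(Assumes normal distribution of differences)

df = n - 1 = 15
SE = s_d/√n = 7/√16 = 1.7500
t = d̄/SE = -3.0/1.7500 = -1.7143
Critical value: t_{0.025,15} = ±2.131
p-value ≈ 0.1071
Decision: fail to reject H₀

Answer: t = -1.7143, fail to reject H₀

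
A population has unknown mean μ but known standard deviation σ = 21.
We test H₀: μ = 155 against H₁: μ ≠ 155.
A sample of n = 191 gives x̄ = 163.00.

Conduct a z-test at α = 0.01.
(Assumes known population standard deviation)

Standard error: SE = σ/√n = 21/√191 = 1.5195
z-statistic: z = (x̄ - μ₀)/SE = (163.00 - 155)/1.5195 = 5.2649
Critical value: ±2.576
p-value < 0.0001
Decision: reject H₀

Answer: z = 5.2649, reject H₀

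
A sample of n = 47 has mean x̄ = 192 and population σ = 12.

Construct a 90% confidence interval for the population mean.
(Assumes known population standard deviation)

Confidence level: 90%, α = 0.1
z_0.05 = 1.645
SE = σ/√n = 12/√47 = 1.7504
Margin of error = 1.645 × 1.7504 = 2.8794
CI: x̄ ± margin = 192 ± 2.8794
CI: (189.1206, 194.8794)

Answer: (189.1206, 194.8794)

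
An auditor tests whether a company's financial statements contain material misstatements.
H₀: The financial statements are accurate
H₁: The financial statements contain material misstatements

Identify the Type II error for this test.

Type I error (α): Rejecting H₀ when H₀ is true
Type II error (β): Failing to reject H₀ when H₁ is true

Answer: Failing to detect material misstatements that are actually present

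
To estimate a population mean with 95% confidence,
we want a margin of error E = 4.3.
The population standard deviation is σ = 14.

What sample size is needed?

Answer: n = 41

Derivation:
z_0.025 = 1.960
n = (z×σ/E)² = (1.960×14/4.3)²
n = 40.7222
Round up: n = 41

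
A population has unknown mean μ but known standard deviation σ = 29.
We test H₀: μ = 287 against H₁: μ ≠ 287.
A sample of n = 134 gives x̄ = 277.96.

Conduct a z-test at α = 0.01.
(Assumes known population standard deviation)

Answer: z = -3.6085, reject H₀

Derivation:
Standard error: SE = σ/√n = 29/√134 = 2.5052
z-statistic: z = (x̄ - μ₀)/SE = (277.96 - 287)/2.5052 = -3.6085
Critical value: ±2.576
p-value = 0.0003
Decision: reject H₀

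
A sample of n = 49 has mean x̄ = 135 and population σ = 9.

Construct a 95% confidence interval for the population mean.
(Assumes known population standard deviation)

Confidence level: 95%, α = 0.05
z_0.025 = 1.960
SE = σ/√n = 9/√49 = 1.2857
Margin of error = 1.960 × 1.2857 = 2.5200
CI: x̄ ± margin = 135 ± 2.5200
CI: (132.4800, 137.5200)

Answer: (132.4800, 137.5200)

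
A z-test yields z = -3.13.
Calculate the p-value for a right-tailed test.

Answer: p-value ≈ 0.9991

Derivation:
For z = -3.13:
p = P(Z > -3.13) = 1 - Φ(-3.13) = 0.9991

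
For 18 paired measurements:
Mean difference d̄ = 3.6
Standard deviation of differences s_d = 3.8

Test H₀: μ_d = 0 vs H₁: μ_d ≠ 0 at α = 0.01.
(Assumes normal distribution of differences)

Answer: t = 4.0192, reject H₀

Derivation:
df = n - 1 = 17
SE = s_d/√n = 3.8/√18 = 0.8957
t = d̄/SE = 3.6/0.8957 = 4.0192
Critical value: t_{0.005,17} = ±2.898
p-value ≈ 0.0009
Decision: reject H₀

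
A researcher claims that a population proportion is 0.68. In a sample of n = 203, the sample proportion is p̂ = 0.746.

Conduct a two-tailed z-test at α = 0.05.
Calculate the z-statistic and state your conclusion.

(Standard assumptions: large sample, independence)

H₀: p = 0.68, H₁: p ≠ 0.68
Standard error: SE = √(p₀(1-p₀)/n) = √(0.68×0.32/203) = 0.032740
z-statistic: z = (p̂ - p₀)/SE = (0.746 - 0.68)/0.032740 = 2.0159
Critical value: z_0.025 = ±1.960
p-value = 0.0438
Decision: reject H₀ at α = 0.05

Answer: z = 2.0159, reject H₀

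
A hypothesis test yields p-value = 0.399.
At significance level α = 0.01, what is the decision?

Compare p-value to α:
0.399 ≥ 0.01
Decision: fail to reject H₀

Answer: fail to reject H₀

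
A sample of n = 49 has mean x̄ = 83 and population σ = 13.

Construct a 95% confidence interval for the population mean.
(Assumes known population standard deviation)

Confidence level: 95%, α = 0.05
z_0.025 = 1.960
SE = σ/√n = 13/√49 = 1.8571
Margin of error = 1.960 × 1.8571 = 3.6399
CI: x̄ ± margin = 83 ± 3.6399
CI: (79.3601, 86.6399)

Answer: (79.3601, 86.6399)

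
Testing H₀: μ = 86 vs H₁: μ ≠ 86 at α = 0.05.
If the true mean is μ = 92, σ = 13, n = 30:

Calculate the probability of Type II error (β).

Answer: β ≈ 0.2850

Derivation:
SE = σ/√n = 13/√30 = 2.3735
Critical values: μ₀ ± z_0.025×SE = 86 ± 1.960×2.3735
Acceptance region: (81.3479, 90.6521)
Under H₁ (μ = 92): z_high = (90.6521 - 92)/2.3735 = -0.5679, z_low = (81.3479 - 92)/2.3735 = -4.4879
β = P(not reject | H₁) = Φ(-0.5679) - Φ(-4.4879) ≈ 0.2850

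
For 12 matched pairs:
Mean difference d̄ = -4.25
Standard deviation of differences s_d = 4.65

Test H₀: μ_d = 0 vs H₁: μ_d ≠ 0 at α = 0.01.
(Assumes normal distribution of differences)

df = n - 1 = 11
SE = s_d/√n = 4.65/√12 = 1.3423
t = d̄/SE = -4.25/1.3423 = -3.1662
Critical value: t_{0.005,11} = ±3.106
p-value ≈ 0.0090
Decision: reject H₀

Answer: t = -3.1662, reject H₀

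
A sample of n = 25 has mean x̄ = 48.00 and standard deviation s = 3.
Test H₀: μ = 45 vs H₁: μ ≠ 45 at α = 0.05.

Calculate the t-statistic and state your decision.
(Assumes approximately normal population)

df = n - 1 = 24
SE = s/√n = 3/√25 = 0.6000
t = (x̄ - μ₀)/SE = (48.00 - 45)/0.6000 = 5.0000
Critical value: t_{0.025,24} = ±2.064
p-value < 0.0001
Decision: reject H₀

Answer: t = 5.0000, reject H₀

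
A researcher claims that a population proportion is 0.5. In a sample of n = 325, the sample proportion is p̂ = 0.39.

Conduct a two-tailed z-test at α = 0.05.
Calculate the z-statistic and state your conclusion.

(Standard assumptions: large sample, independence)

Answer: z = -3.9661, reject H₀

Derivation:
H₀: p = 0.5, H₁: p ≠ 0.5
Standard error: SE = √(p₀(1-p₀)/n) = √(0.5×0.5/325) = 0.027735
z-statistic: z = (p̂ - p₀)/SE = (0.39 - 0.5)/0.027735 = -3.9661
Critical value: z_0.025 = ±1.960
p-value = 0.0001
Decision: reject H₀ at α = 0.05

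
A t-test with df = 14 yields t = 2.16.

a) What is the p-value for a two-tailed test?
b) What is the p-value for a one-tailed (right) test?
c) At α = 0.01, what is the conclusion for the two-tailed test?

Answer: a) 0.0486, b) 0.0243, c) fail to reject H₀

Derivation:
Using t-distribution with df = 14:
a) Two-tailed: p = 2×P(T > 2.16) = 0.0486
b) One-tailed: p = P(T > 2.16) = 0.0243
c) 0.0486 ≥ 0.01, fail to reject H₀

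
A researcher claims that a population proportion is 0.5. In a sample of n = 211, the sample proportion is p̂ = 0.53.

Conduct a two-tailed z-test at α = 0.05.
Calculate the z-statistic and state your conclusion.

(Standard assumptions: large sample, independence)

H₀: p = 0.5, H₁: p ≠ 0.5
Standard error: SE = √(p₀(1-p₀)/n) = √(0.5×0.5/211) = 0.034421
z-statistic: z = (p̂ - p₀)/SE = (0.53 - 0.5)/0.034421 = 0.8716
Critical value: z_0.025 = ±1.960
p-value = 0.3834
Decision: fail to reject H₀ at α = 0.05

Answer: z = 0.8716, fail to reject H₀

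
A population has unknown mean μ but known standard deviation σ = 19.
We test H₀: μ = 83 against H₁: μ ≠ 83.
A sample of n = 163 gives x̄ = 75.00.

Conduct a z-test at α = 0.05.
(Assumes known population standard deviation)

Standard error: SE = σ/√n = 19/√163 = 1.4882
z-statistic: z = (x̄ - μ₀)/SE = (75.00 - 83)/1.4882 = -5.3756
Critical value: ±1.960
p-value < 0.0001
Decision: reject H₀

Answer: z = -5.3756, reject H₀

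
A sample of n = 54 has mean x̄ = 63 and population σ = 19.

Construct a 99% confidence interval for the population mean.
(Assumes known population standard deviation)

Answer: (56.3395, 69.6605)

Derivation:
Confidence level: 99%, α = 0.01
z_0.005 = 2.576
SE = σ/√n = 19/√54 = 2.5856
Margin of error = 2.576 × 2.5856 = 6.6605
CI: x̄ ± margin = 63 ± 6.6605
CI: (56.3395, 69.6605)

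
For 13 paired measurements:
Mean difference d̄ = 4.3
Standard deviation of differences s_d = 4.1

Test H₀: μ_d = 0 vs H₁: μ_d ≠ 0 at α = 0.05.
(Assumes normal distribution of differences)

Answer: t = 3.7815, reject H₀

Derivation:
df = n - 1 = 12
SE = s_d/√n = 4.1/√13 = 1.1371
t = d̄/SE = 4.3/1.1371 = 3.7815
Critical value: t_{0.025,12} = ±2.179
p-value ≈ 0.0026
Decision: reject H₀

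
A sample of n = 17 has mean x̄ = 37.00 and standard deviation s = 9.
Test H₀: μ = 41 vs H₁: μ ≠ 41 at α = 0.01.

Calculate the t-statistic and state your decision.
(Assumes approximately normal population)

df = n - 1 = 16
SE = s/√n = 9/√17 = 2.1828
t = (x̄ - μ₀)/SE = (37.00 - 41)/2.1828 = -1.8325
Critical value: t_{0.005,16} = ±2.921
p-value ≈ 0.0856
Decision: fail to reject H₀

Answer: t = -1.8325, fail to reject H₀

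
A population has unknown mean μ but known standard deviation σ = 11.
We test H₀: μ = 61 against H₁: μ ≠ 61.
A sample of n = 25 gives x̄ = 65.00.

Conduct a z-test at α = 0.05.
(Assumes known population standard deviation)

Standard error: SE = σ/√n = 11/√25 = 2.2000
z-statistic: z = (x̄ - μ₀)/SE = (65.00 - 61)/2.2000 = 1.8182
Critical value: ±1.960
p-value = 0.0690
Decision: fail to reject H₀

Answer: z = 1.8182, fail to reject H₀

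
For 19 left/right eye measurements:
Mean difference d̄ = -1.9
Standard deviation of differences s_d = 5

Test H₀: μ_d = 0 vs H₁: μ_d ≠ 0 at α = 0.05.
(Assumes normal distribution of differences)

Answer: t = -1.6564, fail to reject H₀

Derivation:
df = n - 1 = 18
SE = s_d/√n = 5/√19 = 1.1471
t = d̄/SE = -1.9/1.1471 = -1.6564
Critical value: t_{0.025,18} = ±2.101
p-value ≈ 0.1150
Decision: fail to reject H₀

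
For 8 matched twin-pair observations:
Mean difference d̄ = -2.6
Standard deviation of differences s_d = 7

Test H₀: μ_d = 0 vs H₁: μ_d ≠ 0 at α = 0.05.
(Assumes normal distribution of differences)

df = n - 1 = 7
SE = s_d/√n = 7/√8 = 2.4749
t = d̄/SE = -2.6/2.4749 = -1.0505
Critical value: t_{0.025,7} = ±2.365
p-value ≈ 0.3284
Decision: fail to reject H₀

Answer: t = -1.0505, fail to reject H₀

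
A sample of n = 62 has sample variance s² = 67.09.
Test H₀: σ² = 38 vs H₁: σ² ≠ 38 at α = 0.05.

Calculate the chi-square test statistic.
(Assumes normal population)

Answer: χ² = 107.6971, reject H₀

Derivation:
df = n - 1 = 61
χ² = (n-1)s²/σ₀² = 61×67.09/38 = 107.6971
Critical values: χ²_{0.975,61} = 41.303, χ²_{0.025,61} = 84.476
Rejection region: χ² < 41.303 or χ² > 84.476
Decision: reject H₀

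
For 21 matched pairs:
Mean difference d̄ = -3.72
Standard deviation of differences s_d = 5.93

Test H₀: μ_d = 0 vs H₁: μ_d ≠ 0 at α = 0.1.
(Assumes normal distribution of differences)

Answer: t = -2.8748, reject H₀

Derivation:
df = n - 1 = 20
SE = s_d/√n = 5.93/√21 = 1.2940
t = d̄/SE = -3.72/1.2940 = -2.8748
Critical value: t_{0.05,20} = ±1.725
p-value ≈ 0.0094
Decision: reject H₀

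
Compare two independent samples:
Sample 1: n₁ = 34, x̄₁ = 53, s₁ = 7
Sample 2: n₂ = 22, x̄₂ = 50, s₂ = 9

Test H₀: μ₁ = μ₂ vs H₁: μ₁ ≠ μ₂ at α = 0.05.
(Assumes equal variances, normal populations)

Pooled variance: s²_p = [33×7² + 21×9²]/(54) = 61.4444
s_p = 7.8386
SE = s_p×√(1/n₁ + 1/n₂) = 7.8386×√(1/34 + 1/22) = 2.1448
t = (x̄₁ - x̄₂)/SE = (53 - 50)/2.1448 = 1.3987
df = 54, t-critical = ±2.005
Decision: fail to reject H₀

Answer: t = 1.3987, fail to reject H₀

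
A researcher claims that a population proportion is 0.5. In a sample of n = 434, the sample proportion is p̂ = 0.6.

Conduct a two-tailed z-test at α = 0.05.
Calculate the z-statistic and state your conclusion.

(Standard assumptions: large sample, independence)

H₀: p = 0.5, H₁: p ≠ 0.5
Standard error: SE = √(p₀(1-p₀)/n) = √(0.5×0.5/434) = 0.024001
z-statistic: z = (p̂ - p₀)/SE = (0.6 - 0.5)/0.024001 = 4.1665
Critical value: z_0.025 = ±1.960
p-value < 0.0001
Decision: reject H₀ at α = 0.05

Answer: z = 4.1665, reject H₀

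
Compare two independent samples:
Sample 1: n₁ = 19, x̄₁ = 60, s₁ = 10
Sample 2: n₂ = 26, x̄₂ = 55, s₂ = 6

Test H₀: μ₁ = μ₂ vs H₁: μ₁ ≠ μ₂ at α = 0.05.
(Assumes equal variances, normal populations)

Pooled variance: s²_p = [18×10² + 25×6²]/(43) = 62.7907
s_p = 7.9241
SE = s_p×√(1/n₁ + 1/n₂) = 7.9241×√(1/19 + 1/26) = 2.3916
t = (x̄₁ - x̄₂)/SE = (60 - 55)/2.3916 = 2.0907
df = 43, t-critical = ±2.017
Decision: reject H₀

Answer: t = 2.0907, reject H₀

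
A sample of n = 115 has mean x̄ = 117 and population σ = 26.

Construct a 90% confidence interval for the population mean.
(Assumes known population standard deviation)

Confidence level: 90%, α = 0.1
z_0.05 = 1.645
SE = σ/√n = 26/√115 = 2.4245
Margin of error = 1.645 × 2.4245 = 3.9883
CI: x̄ ± margin = 117 ± 3.9883
CI: (113.0117, 120.9883)

Answer: (113.0117, 120.9883)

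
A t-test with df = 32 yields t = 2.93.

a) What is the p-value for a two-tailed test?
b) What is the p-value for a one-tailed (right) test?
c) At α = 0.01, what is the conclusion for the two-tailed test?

Answer: a) 0.0062, b) 0.0031, c) reject H₀

Derivation:
Using t-distribution with df = 32:
a) Two-tailed: p = 2×P(T > 2.93) = 0.0062
b) One-tailed: p = P(T > 2.93) = 0.0031
c) 0.0062 < 0.01, reject H₀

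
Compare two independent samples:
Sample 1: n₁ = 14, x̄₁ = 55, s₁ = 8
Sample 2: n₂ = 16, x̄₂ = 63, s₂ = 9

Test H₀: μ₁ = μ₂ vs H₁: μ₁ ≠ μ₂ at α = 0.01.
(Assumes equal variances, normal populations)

Pooled variance: s²_p = [13×8² + 15×9²]/(28) = 73.1071
s_p = 8.5503
SE = s_p×√(1/n₁ + 1/n₂) = 8.5503×√(1/14 + 1/16) = 3.1291
t = (x̄₁ - x̄₂)/SE = (55 - 63)/3.1291 = -2.5566
df = 28, t-critical = ±2.763
Decision: fail to reject H₀

Answer: t = -2.5566, fail to reject H₀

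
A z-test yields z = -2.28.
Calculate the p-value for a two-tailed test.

Answer: p-value ≈ 0.0226

Derivation:
For z = -2.28:
p = 2×P(Z > |-2.28|) = 2×(1 - Φ(2.28)) = 0.0226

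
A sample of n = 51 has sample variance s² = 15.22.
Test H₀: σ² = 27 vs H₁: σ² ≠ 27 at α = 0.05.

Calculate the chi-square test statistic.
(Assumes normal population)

Answer: χ² = 28.1852, reject H₀

Derivation:
df = n - 1 = 50
χ² = (n-1)s²/σ₀² = 50×15.22/27 = 28.1852
Critical values: χ²_{0.975,50} = 32.357, χ²_{0.025,50} = 71.420
Rejection region: χ² < 32.357 or χ² > 71.420
Decision: reject H₀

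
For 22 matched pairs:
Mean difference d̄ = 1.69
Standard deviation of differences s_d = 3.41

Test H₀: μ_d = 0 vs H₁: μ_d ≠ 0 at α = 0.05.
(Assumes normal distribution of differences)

df = n - 1 = 21
SE = s_d/√n = 3.41/√22 = 0.7270
t = d̄/SE = 1.69/0.7270 = 2.3246
Critical value: t_{0.025,21} = ±2.080
p-value ≈ 0.0302
Decision: reject H₀

Answer: t = 2.3246, reject H₀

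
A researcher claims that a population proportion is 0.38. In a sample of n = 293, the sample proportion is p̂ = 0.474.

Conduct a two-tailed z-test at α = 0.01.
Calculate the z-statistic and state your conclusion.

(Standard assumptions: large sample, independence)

Answer: z = 3.3149, reject H₀

Derivation:
H₀: p = 0.38, H₁: p ≠ 0.38
Standard error: SE = √(p₀(1-p₀)/n) = √(0.38×0.62/293) = 0.028357
z-statistic: z = (p̂ - p₀)/SE = (0.474 - 0.38)/0.028357 = 3.3149
Critical value: z_0.005 = ±2.576
p-value = 0.0009
Decision: reject H₀ at α = 0.01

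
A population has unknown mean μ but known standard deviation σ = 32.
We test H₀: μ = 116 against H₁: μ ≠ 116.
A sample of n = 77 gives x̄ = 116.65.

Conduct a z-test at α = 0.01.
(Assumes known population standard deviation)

Answer: z = 0.1782, fail to reject H₀

Derivation:
Standard error: SE = σ/√n = 32/√77 = 3.6467
z-statistic: z = (x̄ - μ₀)/SE = (116.65 - 116)/3.6467 = 0.1782
Critical value: ±2.576
p-value = 0.8586
Decision: fail to reject H₀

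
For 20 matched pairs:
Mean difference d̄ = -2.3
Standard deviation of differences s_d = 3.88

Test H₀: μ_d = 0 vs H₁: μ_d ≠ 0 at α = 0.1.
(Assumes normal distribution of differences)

Answer: t = -2.6510, reject H₀

Derivation:
df = n - 1 = 19
SE = s_d/√n = 3.88/√20 = 0.8676
t = d̄/SE = -2.3/0.8676 = -2.6510
Critical value: t_{0.05,19} = ±1.729
p-value ≈ 0.0158
Decision: reject H₀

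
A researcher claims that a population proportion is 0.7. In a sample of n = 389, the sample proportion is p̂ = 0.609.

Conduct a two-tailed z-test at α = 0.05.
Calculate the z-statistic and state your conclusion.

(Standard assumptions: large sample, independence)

H₀: p = 0.7, H₁: p ≠ 0.7
Standard error: SE = √(p₀(1-p₀)/n) = √(0.7×0.3/389) = 0.023235
z-statistic: z = (p̂ - p₀)/SE = (0.609 - 0.7)/0.023235 = -3.9165
Critical value: z_0.025 = ±1.960
p-value = 0.0001
Decision: reject H₀ at α = 0.05

Answer: z = -3.9165, reject H₀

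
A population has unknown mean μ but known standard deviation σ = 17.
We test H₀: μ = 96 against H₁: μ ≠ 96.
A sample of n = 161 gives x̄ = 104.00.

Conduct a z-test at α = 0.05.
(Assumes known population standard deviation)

Standard error: SE = σ/√n = 17/√161 = 1.3398
z-statistic: z = (x̄ - μ₀)/SE = (104.00 - 96)/1.3398 = 5.9710
Critical value: ±1.960
p-value < 0.0001
Decision: reject H₀

Answer: z = 5.9710, reject H₀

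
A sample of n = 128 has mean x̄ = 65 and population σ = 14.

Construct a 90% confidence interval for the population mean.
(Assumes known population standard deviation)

Answer: (62.9645, 67.0355)

Derivation:
Confidence level: 90%, α = 0.1
z_0.05 = 1.645
SE = σ/√n = 14/√128 = 1.2374
Margin of error = 1.645 × 1.2374 = 2.0355
CI: x̄ ± margin = 65 ± 2.0355
CI: (62.9645, 67.0355)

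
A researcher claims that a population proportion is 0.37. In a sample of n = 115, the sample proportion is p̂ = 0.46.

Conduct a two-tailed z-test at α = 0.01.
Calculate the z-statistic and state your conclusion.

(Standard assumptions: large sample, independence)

H₀: p = 0.37, H₁: p ≠ 0.37
Standard error: SE = √(p₀(1-p₀)/n) = √(0.37×0.63/115) = 0.045022
z-statistic: z = (p̂ - p₀)/SE = (0.46 - 0.37)/0.045022 = 1.9990
Critical value: z_0.005 = ±2.576
p-value = 0.0456
Decision: fail to reject H₀ at α = 0.01

Answer: z = 1.9990, fail to reject H₀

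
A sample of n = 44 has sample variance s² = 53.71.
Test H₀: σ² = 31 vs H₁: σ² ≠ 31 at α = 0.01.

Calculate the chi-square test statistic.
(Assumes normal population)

df = n - 1 = 43
χ² = (n-1)s²/σ₀² = 43×53.71/31 = 74.5010
Critical values: χ²_{0.995,43} = 22.859, χ²_{0.005,43} = 70.616
Rejection region: χ² < 22.859 or χ² > 70.616
Decision: reject H₀

Answer: χ² = 74.5010, reject H₀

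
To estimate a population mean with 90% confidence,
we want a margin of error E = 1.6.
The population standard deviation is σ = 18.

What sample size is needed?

z_0.05 = 1.645
n = (z×σ/E)² = (1.645×18/1.6)²
n = 342.4813
Round up: n = 343

Answer: n = 343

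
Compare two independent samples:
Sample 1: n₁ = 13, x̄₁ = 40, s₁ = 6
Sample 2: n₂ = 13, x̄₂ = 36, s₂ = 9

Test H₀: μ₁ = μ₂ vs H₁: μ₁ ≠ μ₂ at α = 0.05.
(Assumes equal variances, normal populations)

Answer: t = 1.3333, fail to reject H₀

Derivation:
Pooled variance: s²_p = [12×6² + 12×9²]/(24) = 58.5000
s_p = 7.6485
SE = s_p×√(1/n₁ + 1/n₂) = 7.6485×√(1/13 + 1/13) = 3.0000
t = (x̄₁ - x̄₂)/SE = (40 - 36)/3.0000 = 1.3333
df = 24, t-critical = ±2.064
Decision: fail to reject H₀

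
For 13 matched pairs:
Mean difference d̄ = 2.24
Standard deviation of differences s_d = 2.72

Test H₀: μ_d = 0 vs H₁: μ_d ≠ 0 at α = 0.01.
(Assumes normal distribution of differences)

Answer: t = 2.9692, fail to reject H₀

Derivation:
df = n - 1 = 12
SE = s_d/√n = 2.72/√13 = 0.7544
t = d̄/SE = 2.24/0.7544 = 2.9692
Critical value: t_{0.005,12} = ±3.055
p-value ≈ 0.0117
Decision: fail to reject H₀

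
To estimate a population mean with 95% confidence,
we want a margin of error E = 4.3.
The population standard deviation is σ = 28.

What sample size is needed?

Answer: n = 163

Derivation:
z_0.025 = 1.960
n = (z×σ/E)² = (1.960×28/4.3)²
n = 162.8888
Round up: n = 163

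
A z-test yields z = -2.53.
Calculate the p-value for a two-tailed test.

For z = -2.53:
p = 2×P(Z > |-2.53|) = 2×(1 - Φ(2.53)) = 0.0114

Answer: p-value ≈ 0.0114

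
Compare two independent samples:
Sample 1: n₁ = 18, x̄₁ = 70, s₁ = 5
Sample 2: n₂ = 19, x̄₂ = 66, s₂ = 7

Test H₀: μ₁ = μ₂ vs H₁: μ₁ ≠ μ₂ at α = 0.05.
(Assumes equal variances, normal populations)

Pooled variance: s²_p = [17×5² + 18×7²]/(35) = 37.3429
s_p = 6.1109
SE = s_p×√(1/n₁ + 1/n₂) = 6.1109×√(1/18 + 1/19) = 2.0100
t = (x̄₁ - x̄₂)/SE = (70 - 66)/2.0100 = 1.9900
df = 35, t-critical = ±2.030
Decision: fail to reject H₀

Answer: t = 1.9900, fail to reject H₀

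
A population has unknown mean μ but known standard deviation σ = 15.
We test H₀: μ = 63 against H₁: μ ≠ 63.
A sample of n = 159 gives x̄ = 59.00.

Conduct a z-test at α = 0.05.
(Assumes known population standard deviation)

Standard error: SE = σ/√n = 15/√159 = 1.1896
z-statistic: z = (x̄ - μ₀)/SE = (59.00 - 63)/1.1896 = -3.3625
Critical value: ±1.960
p-value = 0.0008
Decision: reject H₀

Answer: z = -3.3625, reject H₀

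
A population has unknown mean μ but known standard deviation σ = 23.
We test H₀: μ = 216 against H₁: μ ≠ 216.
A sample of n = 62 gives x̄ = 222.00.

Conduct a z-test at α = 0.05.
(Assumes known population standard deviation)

Answer: z = 2.0541, reject H₀

Derivation:
Standard error: SE = σ/√n = 23/√62 = 2.9210
z-statistic: z = (x̄ - μ₀)/SE = (222.00 - 216)/2.9210 = 2.0541
Critical value: ±1.960
p-value = 0.0400
Decision: reject H₀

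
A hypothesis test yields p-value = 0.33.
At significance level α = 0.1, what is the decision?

Compare p-value to α:
0.33 ≥ 0.1
Decision: fail to reject H₀

Answer: fail to reject H₀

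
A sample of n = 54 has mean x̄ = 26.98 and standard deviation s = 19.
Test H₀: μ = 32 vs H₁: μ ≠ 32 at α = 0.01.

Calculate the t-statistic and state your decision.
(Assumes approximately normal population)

df = n - 1 = 53
SE = s/√n = 19/√54 = 2.5856
t = (x̄ - μ₀)/SE = (26.98 - 32)/2.5856 = -1.9415
Critical value: t_{0.005,53} = ±2.672
p-value ≈ 0.0575
Decision: fail to reject H₀

Answer: t = -1.9415, fail to reject H₀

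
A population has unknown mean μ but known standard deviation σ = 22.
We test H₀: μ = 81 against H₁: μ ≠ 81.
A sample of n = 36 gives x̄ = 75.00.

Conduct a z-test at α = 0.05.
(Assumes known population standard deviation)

Answer: z = -1.6363, fail to reject H₀

Derivation:
Standard error: SE = σ/√n = 22/√36 = 3.6667
z-statistic: z = (x̄ - μ₀)/SE = (75.00 - 81)/3.6667 = -1.6363
Critical value: ±1.960
p-value = 0.1018
Decision: fail to reject H₀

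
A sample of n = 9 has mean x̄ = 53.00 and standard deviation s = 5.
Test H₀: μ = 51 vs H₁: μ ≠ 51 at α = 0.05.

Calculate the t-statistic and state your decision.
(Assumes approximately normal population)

df = n - 1 = 8
SE = s/√n = 5/√9 = 1.6667
t = (x̄ - μ₀)/SE = (53.00 - 51)/1.6667 = 1.2000
Critical value: t_{0.025,8} = ±2.306
p-value ≈ 0.2645
Decision: fail to reject H₀

Answer: t = 1.2000, fail to reject H₀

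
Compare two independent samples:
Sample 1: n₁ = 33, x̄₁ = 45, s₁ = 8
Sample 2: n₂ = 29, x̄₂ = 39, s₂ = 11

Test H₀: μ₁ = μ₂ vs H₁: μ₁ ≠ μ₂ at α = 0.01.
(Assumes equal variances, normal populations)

Pooled variance: s²_p = [32×8² + 28×11²]/(60) = 90.6000
s_p = 9.5184
SE = s_p×√(1/n₁ + 1/n₂) = 9.5184×√(1/33 + 1/29) = 2.4227
t = (x̄₁ - x̄₂)/SE = (45 - 39)/2.4227 = 2.4766
df = 60, t-critical = ±2.660
Decision: fail to reject H₀

Answer: t = 2.4766, fail to reject H₀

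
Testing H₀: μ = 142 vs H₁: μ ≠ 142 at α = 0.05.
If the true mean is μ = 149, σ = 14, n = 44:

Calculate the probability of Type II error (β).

Answer: β ≈ 0.0875

Derivation:
SE = σ/√n = 14/√44 = 2.1106
Critical values: μ₀ ± z_0.025×SE = 142 ± 1.960×2.1106
Acceptance region: (137.8632, 146.1368)
Under H₁ (μ = 149): z_high = (146.1368 - 149)/2.1106 = -1.3566, z_low = (137.8632 - 149)/2.1106 = -5.2766
β = P(not reject | H₁) = Φ(-1.3566) - Φ(-5.2766) ≈ 0.0875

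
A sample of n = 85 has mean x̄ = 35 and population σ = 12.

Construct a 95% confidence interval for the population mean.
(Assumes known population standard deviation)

Answer: (32.4489, 37.5511)

Derivation:
Confidence level: 95%, α = 0.05
z_0.025 = 1.960
SE = σ/√n = 12/√85 = 1.3016
Margin of error = 1.960 × 1.3016 = 2.5511
CI: x̄ ± margin = 35 ± 2.5511
CI: (32.4489, 37.5511)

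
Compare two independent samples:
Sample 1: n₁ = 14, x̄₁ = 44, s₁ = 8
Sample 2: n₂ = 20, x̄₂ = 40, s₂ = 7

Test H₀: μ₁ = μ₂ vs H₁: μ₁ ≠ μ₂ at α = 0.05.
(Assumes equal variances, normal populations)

Answer: t = 1.5465, fail to reject H₀

Derivation:
Pooled variance: s²_p = [13×8² + 19×7²]/(32) = 55.0938
s_p = 7.4225
SE = s_p×√(1/n₁ + 1/n₂) = 7.4225×√(1/14 + 1/20) = 2.5865
t = (x̄₁ - x̄₂)/SE = (44 - 40)/2.5865 = 1.5465
df = 32, t-critical = ±2.037
Decision: fail to reject H₀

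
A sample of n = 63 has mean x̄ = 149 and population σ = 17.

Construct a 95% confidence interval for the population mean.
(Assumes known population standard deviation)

Confidence level: 95%, α = 0.05
z_0.025 = 1.960
SE = σ/√n = 17/√63 = 2.1418
Margin of error = 1.960 × 2.1418 = 4.1979
CI: x̄ ± margin = 149 ± 4.1979
CI: (144.8021, 153.1979)

Answer: (144.8021, 153.1979)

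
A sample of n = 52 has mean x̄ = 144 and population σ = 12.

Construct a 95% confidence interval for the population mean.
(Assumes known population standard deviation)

Answer: (140.7384, 147.2616)

Derivation:
Confidence level: 95%, α = 0.05
z_0.025 = 1.960
SE = σ/√n = 12/√52 = 1.6641
Margin of error = 1.960 × 1.6641 = 3.2616
CI: x̄ ± margin = 144 ± 3.2616
CI: (140.7384, 147.2616)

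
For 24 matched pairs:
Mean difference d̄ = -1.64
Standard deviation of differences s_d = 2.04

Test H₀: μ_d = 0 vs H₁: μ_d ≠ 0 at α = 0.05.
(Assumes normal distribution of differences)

df = n - 1 = 23
SE = s_d/√n = 2.04/√24 = 0.4164
t = d̄/SE = -1.64/0.4164 = -3.9385
Critical value: t_{0.025,23} = ±2.069
p-value ≈ 0.0007
Decision: reject H₀

Answer: t = -3.9385, reject H₀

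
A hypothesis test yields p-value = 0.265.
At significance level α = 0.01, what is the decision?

Answer: fail to reject H₀

Derivation:
Compare p-value to α:
0.265 ≥ 0.01
Decision: fail to reject H₀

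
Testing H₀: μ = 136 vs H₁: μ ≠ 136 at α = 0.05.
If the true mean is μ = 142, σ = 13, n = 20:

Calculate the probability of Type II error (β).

Answer: β ≈ 0.4585

Derivation:
SE = σ/√n = 13/√20 = 2.9069
Critical values: μ₀ ± z_0.025×SE = 136 ± 1.960×2.9069
Acceptance region: (130.3025, 141.6975)
Under H₁ (μ = 142): z_high = (141.6975 - 142)/2.9069 = -0.1041, z_low = (130.3025 - 142)/2.9069 = -4.0240
β = P(not reject | H₁) = Φ(-0.1041) - Φ(-4.0240) ≈ 0.4585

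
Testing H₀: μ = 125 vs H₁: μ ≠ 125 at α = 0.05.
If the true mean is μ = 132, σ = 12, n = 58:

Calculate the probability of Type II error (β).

Answer: β ≈ 0.0065

Derivation:
SE = σ/√n = 12/√58 = 1.5757
Critical values: μ₀ ± z_0.025×SE = 125 ± 1.960×1.5757
Acceptance region: (121.9116, 128.0884)
Under H₁ (μ = 132): z_high = (128.0884 - 132)/1.5757 = -2.4825, z_low = (121.9116 - 132)/1.5757 = -6.4025
β = P(not reject | H₁) = Φ(-2.4825) - Φ(-6.4025) ≈ 0.0065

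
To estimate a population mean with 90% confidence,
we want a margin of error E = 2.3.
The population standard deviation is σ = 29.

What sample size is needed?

Answer: n = 431

Derivation:
z_0.05 = 1.645
n = (z×σ/E)² = (1.645×29/2.3)²
n = 430.2017
Round up: n = 431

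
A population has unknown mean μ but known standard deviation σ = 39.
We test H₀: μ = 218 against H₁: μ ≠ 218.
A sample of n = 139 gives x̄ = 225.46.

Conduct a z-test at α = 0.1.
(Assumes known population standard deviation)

Standard error: SE = σ/√n = 39/√139 = 3.3079
z-statistic: z = (x̄ - μ₀)/SE = (225.46 - 218)/3.3079 = 2.2552
Critical value: ±1.645
p-value = 0.0241
Decision: reject H₀

Answer: z = 2.2552, reject H₀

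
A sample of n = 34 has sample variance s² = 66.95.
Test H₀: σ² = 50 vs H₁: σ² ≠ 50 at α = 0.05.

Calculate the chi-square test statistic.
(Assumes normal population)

Answer: χ² = 44.1870, fail to reject H₀

Derivation:
df = n - 1 = 33
χ² = (n-1)s²/σ₀² = 33×66.95/50 = 44.1870
Critical values: χ²_{0.975,33} = 19.047, χ²_{0.025,33} = 50.725
Rejection region: χ² < 19.047 or χ² > 50.725
Decision: fail to reject H₀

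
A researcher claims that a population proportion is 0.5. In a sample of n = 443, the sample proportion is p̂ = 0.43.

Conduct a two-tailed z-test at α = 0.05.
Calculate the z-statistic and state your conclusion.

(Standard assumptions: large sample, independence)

Answer: z = -2.9466, reject H₀

Derivation:
H₀: p = 0.5, H₁: p ≠ 0.5
Standard error: SE = √(p₀(1-p₀)/n) = √(0.5×0.5/443) = 0.023756
z-statistic: z = (p̂ - p₀)/SE = (0.43 - 0.5)/0.023756 = -2.9466
Critical value: z_0.025 = ±1.960
p-value = 0.0032
Decision: reject H₀ at α = 0.05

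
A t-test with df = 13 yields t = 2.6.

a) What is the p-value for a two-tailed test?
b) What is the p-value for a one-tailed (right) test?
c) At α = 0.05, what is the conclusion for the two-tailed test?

Using t-distribution with df = 13:
a) Two-tailed: p = 2×P(T > 2.6) = 0.0220
b) One-tailed: p = P(T > 2.6) = 0.0110
c) 0.0220 < 0.05, reject H₀

Answer: a) 0.0220, b) 0.0110, c) reject H₀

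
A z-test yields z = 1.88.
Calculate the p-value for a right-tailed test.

For z = 1.88:
p = P(Z > 1.88) = 1 - Φ(1.88) = 0.0301

Answer: p-value ≈ 0.0301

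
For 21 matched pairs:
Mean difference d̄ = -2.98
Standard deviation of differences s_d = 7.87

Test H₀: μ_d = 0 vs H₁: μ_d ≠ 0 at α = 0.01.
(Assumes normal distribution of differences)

Answer: t = -1.7352, fail to reject H₀

Derivation:
df = n - 1 = 20
SE = s_d/√n = 7.87/√21 = 1.7174
t = d̄/SE = -2.98/1.7174 = -1.7352
Critical value: t_{0.005,20} = ±2.845
p-value ≈ 0.0981
Decision: fail to reject H₀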